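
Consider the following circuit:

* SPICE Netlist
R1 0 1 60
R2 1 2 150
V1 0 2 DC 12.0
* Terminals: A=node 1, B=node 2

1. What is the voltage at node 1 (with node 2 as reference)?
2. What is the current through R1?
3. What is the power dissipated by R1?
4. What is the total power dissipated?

Nodal analysis, taking node 2 as the 0 V reference.
Source V1 fixes V_0 = 12 V.
KCL at each unknown node (sum of currents leaving = 0; resistances in Ω):
  Node 1: (V_1 - 12)/60 + (V_1 - 0)/150 = 0
Collecting terms: 0.02333 × V_1 = 0.2  =>  V_1 = 8.571 V
Part 1:
  Read off the nodal solution: V_1 = 8.571 V
Part 2:
  I_R1 = (V_0 - V_1)/R1 = (12 - 8.571)/60 = 0.05714 A
  Magnitude: I_R1 = 0.05714 A
Part 3:
  I_R1 = (V_0 - V_1)/R1 = (12 - 8.571)/60 = 0.05714 A
  P_R1 = I_R1² × R1 = (0.05714)² × 60 = 0.1959 W
Part 4:
  Power in each resistor, P = (ΔV)²/R:
    P_R1 = (12 - 8.571)²/60 = 0.1959 W
    P_R2 = (8.571 - 0)²/150 = 0.4898 W
  P_total = P_R1 + P_R2 = 0.6857 W

Final answers:
1. V_1 = 8.571 V
2. I_R1 = 0.05714 A
3. P_R1 = 0.1959 W
4. P_total = 0.6857 W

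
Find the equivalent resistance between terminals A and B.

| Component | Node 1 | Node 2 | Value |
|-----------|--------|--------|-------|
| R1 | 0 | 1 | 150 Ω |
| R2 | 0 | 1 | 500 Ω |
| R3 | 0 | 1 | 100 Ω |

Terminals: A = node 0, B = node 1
Reduce the network between node 0 (A) and node 1 (B) by series/parallel combination:
  Rp1 = R1 ‖ R2 ‖ R3 (parallel, all between nodes 0 and 1) = 1/(1/150 + 1/500 + 1/100) = 53.57 Ω
R_eq = 53.57 Ω

Final answer: 53.57 Ω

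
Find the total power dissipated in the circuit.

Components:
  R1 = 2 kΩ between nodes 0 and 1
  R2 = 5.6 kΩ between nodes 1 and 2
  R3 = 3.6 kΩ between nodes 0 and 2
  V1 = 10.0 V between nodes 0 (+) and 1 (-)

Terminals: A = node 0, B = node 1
Nodal analysis, taking node 1 as the 0 V reference.
Source V1 fixes V_0 = 10 V.
KCL at each unknown node (sum of currents leaving = 0; resistances in Ω):
  Node 2: (V_2 - 0)/5600 + (V_2 - 10)/3600 = 0
Collecting terms: 0.0004563 × V_2 = 0.002778  =>  V_2 = 6.087 V
Power in each resistor, P = (ΔV)²/R:
  P_R1 = (10 - 0)²/2000 = 0.05 W
  P_R2 = (0 - 6.087)²/5600 = 0.006616 W
  P_R3 = (10 - 6.087)²/3600 = 0.004253 W
P_total = P_R1 + P_R2 + P_R3 = 0.06087 W

Final answer: 0.06087 W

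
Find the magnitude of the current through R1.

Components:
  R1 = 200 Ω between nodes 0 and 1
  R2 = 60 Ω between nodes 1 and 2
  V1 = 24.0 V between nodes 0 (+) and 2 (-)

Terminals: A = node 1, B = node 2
Nodal analysis, taking node 2 as the 0 V reference.
Source V1 fixes V_0 = 24 V.
KCL at each unknown node (sum of currents leaving = 0; resistances in Ω):
  Node 1: (V_1 - 24)/200 + (V_1 - 0)/60 = 0
Collecting terms: 0.02167 × V_1 = 0.12  =>  V_1 = 5.538 V
I_R1 = (V_0 - V_1)/R1 = (24 - 5.538)/200 = 0.09231 A
|I_R1| = 0.09231 A

Final answer: |I_R1| = 0.09231 A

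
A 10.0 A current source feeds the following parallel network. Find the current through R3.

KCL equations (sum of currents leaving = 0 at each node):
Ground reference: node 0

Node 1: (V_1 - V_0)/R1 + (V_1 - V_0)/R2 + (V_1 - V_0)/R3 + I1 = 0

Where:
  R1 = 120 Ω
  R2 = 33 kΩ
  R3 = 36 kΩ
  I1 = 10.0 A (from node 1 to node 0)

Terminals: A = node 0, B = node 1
All resistors sit directly between nodes 0 and 1, so they are in parallel and share one voltage V; the full source current 10 A splits among them.
1/R_par = 1/120 + 1/33000 + 1/36000 = 0.008391 S  =>  R_par = 119.2 Ω
V = I × R_par = 10 × 119.2 = 1192 V
I_R3 = V/R3 = 1192/36000 = 0.0331 A

Final answer: 0.0331 A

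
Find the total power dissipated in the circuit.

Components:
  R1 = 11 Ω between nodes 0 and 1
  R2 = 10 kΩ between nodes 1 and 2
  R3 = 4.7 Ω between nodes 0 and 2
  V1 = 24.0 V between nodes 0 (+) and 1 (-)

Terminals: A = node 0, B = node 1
Nodal analysis, taking node 1 as the 0 V reference.
Source V1 fixes V_0 = 24 V.
KCL at each unknown node (sum of currents leaving = 0; resistances in Ω):
  Node 2: (V_2 - 0)/10000 + (V_2 - 24)/4.7 = 0
Collecting terms: 0.2129 × V_2 = 5.106  =>  V_2 = 23.99 V
Power in each resistor, P = (ΔV)²/R:
  P_R1 = (24 - 0)²/11 = 52.36 W
  P_R2 = (0 - 23.99)²/10000 = 0.05755 W
  P_R3 = (24 - 23.99)²/4.7 = 0.00002705 W
P_total = P_R1 + P_R2 + P_R3 = 52.42 W

Final answer: 52.42 W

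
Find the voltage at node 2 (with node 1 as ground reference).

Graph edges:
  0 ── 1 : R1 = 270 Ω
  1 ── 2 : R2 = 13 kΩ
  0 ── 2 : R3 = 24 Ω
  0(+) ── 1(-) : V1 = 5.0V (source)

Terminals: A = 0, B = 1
Nodal analysis, taking node 1 as the 0 V reference.
Source V1 fixes V_0 = 5 V.
KCL at each unknown node (sum of currents leaving = 0; resistances in Ω):
  Node 2: (V_2 - 0)/13000 + (V_2 - 5)/24 = 0
Collecting terms: 0.04174 × V_2 = 0.2083  =>  V_2 = 4.991 V
The requested potential is V_2 = 4.991 V.

Final answer: V_2 = 4.991 V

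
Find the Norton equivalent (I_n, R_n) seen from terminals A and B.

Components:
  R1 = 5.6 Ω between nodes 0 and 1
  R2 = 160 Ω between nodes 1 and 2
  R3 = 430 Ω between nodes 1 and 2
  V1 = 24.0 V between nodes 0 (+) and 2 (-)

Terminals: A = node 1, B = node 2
Find the Thévenin equivalent first; then I_n = V_th/R_th and R_n = R_th.
Step 1 — V_th is the open-circuit voltage V_A - V_B (nothing connected across the terminals).
Nodal analysis, taking node 2 as the 0 V reference.
Source V1 fixes V_0 = 24 V.
KCL at each unknown node (sum of currents leaving = 0; resistances in Ω):
  Node 1: (V_1 - 24)/5.6 + (V_1 - 0)/160 + (V_1 - 0)/430 = 0
Collecting terms: 0.1871 × V_1 = 4.286  =>  V_1 = 22.9 V
V_th = V_1 - V_2 = 22.9 - 0 = 22.9 V
Step 2 — R_th: zero the source — replace V1 by a short circuit (node 2 merges into node 0) — and find the resistance seen between A (node 1) and B (node 0).
Reduce the network between node 1 (A) and node 0 (B) by series/parallel combination:
  Rp1 = R1 ‖ R2 ‖ R3 (parallel, all between nodes 0 and 1) = 1/(1/5.6 + 1/160 + 1/430) = 5.343 Ω
R_th = 5.343 Ω
I_n = V_th/R_th = 22.9/5.343 = 4.286 A, and R_n = R_th = 5.343 Ω

Final answer: I_n = 4.286 A, R_n = 5.343 Ω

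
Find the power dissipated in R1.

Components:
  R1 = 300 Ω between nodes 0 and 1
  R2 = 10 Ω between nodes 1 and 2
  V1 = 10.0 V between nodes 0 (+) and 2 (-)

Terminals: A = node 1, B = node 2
Nodal analysis, taking node 2 as the 0 V reference.
Source V1 fixes V_0 = 10 V.
KCL at each unknown node (sum of currents leaving = 0; resistances in Ω):
  Node 1: (V_1 - 10)/300 + (V_1 - 0)/10 = 0
Collecting terms: 0.1033 × V_1 = 0.03333  =>  V_1 = 0.3226 V
I_R1 = (V_0 - V_1)/R1 = (10 - 0.3226)/300 = 0.03226 A
P_R1 = I_R1² × R1 = (0.03226)² × 300 = 0.3122 W

Final answer: 0.3122 W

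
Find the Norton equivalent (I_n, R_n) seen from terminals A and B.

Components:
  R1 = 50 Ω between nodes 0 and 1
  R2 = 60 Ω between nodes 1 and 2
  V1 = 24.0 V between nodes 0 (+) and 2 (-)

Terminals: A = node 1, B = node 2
Find the Thévenin equivalent first; then I_n = V_th/R_th and R_n = R_th.
Step 1 — V_th is the open-circuit voltage V_A - V_B (nothing connected across the terminals).
Nodal analysis, taking node 2 as the 0 V reference.
Source V1 fixes V_0 = 24 V.
KCL at each unknown node (sum of currents leaving = 0; resistances in Ω):
  Node 1: (V_1 - 24)/50 + (V_1 - 0)/60 = 0
Collecting terms: 0.03667 × V_1 = 0.48  =>  V_1 = 13.09 V
V_th = V_1 - V_2 = 13.09 - 0 = 13.09 V
Step 2 — R_th: zero the source — replace V1 by a short circuit (node 2 merges into node 0) — and find the resistance seen between A (node 1) and B (node 0).
Reduce the network between node 1 (A) and node 0 (B) by series/parallel combination:
  Rp1 = R1 ‖ R2 (parallel, both between nodes 0 and 1) = 1/(1/50 + 1/60) = 27.27 Ω
R_th = 27.27 Ω
I_n = V_th/R_th = 13.09/27.27 = 0.48 A, and R_n = R_th = 27.27 Ω

Final answer: I_n = 0.48 A, R_n = 27.27 Ω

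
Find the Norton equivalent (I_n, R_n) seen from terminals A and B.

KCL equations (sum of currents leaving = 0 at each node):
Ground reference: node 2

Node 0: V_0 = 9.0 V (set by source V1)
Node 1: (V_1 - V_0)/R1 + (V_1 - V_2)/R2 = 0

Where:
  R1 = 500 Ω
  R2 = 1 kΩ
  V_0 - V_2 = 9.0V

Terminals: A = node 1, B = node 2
Find the Thévenin equivalent first; then I_n = V_th/R_th and R_n = R_th.
Step 1 — V_th is the open-circuit voltage V_A - V_B (nothing connected across the terminals).
Nodal analysis, taking node 2 as the 0 V reference.
Source V1 fixes V_0 = 9 V.
KCL at each unknown node (sum of currents leaving = 0; resistances in Ω):
  Node 1: (V_1 - 9)/500 + (V_1 - 0)/1000 = 0
Collecting terms: 0.003 × V_1 = 0.018  =>  V_1 = 6 V
V_th = V_1 - V_2 = 6 - 0 = 6 V
Step 2 — R_th: zero the source — replace V1 by a short circuit (node 2 merges into node 0) — and find the resistance seen between A (node 1) and B (node 0).
Reduce the network between node 1 (A) and node 0 (B) by series/parallel combination:
  Rp1 = R1 ‖ R2 (parallel, both between nodes 0 and 1) = 1/(1/500 + 1/1000) = 333.3 Ω
R_th = 333.3 Ω
I_n = V_th/R_th = 6/333.3 = 0.018 A, and R_n = R_th = 333.3 Ω

Final answer: I_n = 0.018 A, R_n = 333.3 Ω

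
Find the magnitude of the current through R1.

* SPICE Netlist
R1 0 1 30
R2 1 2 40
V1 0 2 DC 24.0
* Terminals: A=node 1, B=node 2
Nodal analysis, taking node 2 as the 0 V reference.
Source V1 fixes V_0 = 24 V.
KCL at each unknown node (sum of currents leaving = 0; resistances in Ω):
  Node 1: (V_1 - 24)/30 + (V_1 - 0)/40 = 0
Collecting terms: 0.05833 × V_1 = 0.8  =>  V_1 = 13.71 V
I_R1 = (V_0 - V_1)/R1 = (24 - 13.71)/30 = 0.3429 A
|I_R1| = 0.3429 A

Final answer: |I_R1| = 0.3429 A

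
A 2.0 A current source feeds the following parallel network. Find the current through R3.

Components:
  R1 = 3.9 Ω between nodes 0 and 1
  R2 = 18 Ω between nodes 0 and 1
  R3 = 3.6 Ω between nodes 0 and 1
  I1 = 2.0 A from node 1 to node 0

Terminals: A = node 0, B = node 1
All resistors sit directly between nodes 0 and 1, so they are in parallel and share one voltage V; the full source current 2 A splits among them.
1/R_par = 1/3.9 + 1/18 + 1/3.6 = 0.5897 S  =>  R_par = 1.696 Ω
V = I × R_par = 2 × 1.696 = 3.391 V
I_R3 = V/R3 = 3.391/3.6 = 0.942 A

Final answer: 0.942 A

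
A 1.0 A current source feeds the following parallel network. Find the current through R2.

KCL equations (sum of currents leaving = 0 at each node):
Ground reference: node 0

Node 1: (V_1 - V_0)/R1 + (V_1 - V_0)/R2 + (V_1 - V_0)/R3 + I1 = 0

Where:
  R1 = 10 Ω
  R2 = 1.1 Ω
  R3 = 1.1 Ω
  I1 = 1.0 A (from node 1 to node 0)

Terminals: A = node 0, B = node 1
All resistors sit directly between nodes 0 and 1, so they are in parallel and share one voltage V; the full source current 1 A splits among them.
1/R_par = 1/10 + 1/1.1 + 1/1.1 = 1.918 S  =>  R_par = 0.5213 Ω
V = I × R_par = 1 × 0.5213 = 0.5213 V
I_R2 = V/R2 = 0.5213/1.1 = 0.4739 A

Final answer: 0.4739 A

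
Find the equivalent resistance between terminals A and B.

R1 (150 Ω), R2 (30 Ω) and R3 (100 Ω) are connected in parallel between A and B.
Reduce the network between node 0 (A) and node 1 (B) by series/parallel combination:
  Rp1 = R1 ‖ R2 ‖ R3 (parallel, all between nodes 0 and 1) = 1/(1/150 + 1/30 + 1/100) = 20 Ω
R_eq = 20 Ω

Final answer: 20 Ω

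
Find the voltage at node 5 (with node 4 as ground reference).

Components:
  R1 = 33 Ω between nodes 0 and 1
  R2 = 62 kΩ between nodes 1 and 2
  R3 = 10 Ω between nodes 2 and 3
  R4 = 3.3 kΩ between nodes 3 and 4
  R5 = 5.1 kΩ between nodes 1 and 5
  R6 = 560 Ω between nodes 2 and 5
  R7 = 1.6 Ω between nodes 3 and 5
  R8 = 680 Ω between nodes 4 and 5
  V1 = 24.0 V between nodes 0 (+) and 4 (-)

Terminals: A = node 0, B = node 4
Nodal analysis, taking node 4 as the 0 V reference.
Source V1 fixes V_0 = 24 V.
KCL at each unknown node (sum of currents leaving = 0; resistances in Ω):
  Node 1: (V_1 - 24)/33 + (V_1 - V_2)/62000 + (V_1 - V_5)/5100 = 0
  Node 2: (V_2 - V_1)/62000 + (V_2 - V_3)/10 + (V_2 - V_5)/560 = 0
  Node 3: (V_3 - V_2)/10 + (V_3 - 0)/3300 + (V_3 - V_5)/1.6 = 0
  Node 5: (V_5 - V_1)/5100 + (V_5 - V_2)/560 + (V_5 - V_3)/1.6 + (V_5 - 0)/680 = 0
Collecting terms (coefficients in siemens):
  0.03052·V_1 - 0.00001613·V_2 - 0.0001961·V_5 = 0.7273
  0.1018·V_2 - 0.00001613·V_1 - 0.1·V_3 - 0.001786·V_5 = 0
  0.7253·V_3 - 0.1·V_2 - 0.625·V_5 = 0
  0.6285·V_5 - 0.0001961·V_1 - 0.001786·V_2 - 0.625·V_3 = 0
Solving these 4 simultaneous equations (Gaussian elimination) gives:
  V_1 = 23.85 V, V_2 = 2.552 V, V_3 = 2.548 V, V_5 = 2.549 V
The requested potential is V_5 = 2.549 V.

Final answer: V_5 = 2.549 V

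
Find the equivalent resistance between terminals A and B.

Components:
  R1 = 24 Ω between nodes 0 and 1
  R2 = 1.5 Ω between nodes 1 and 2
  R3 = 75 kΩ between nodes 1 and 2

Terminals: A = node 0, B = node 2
Reduce the network between node 0 (A) and node 2 (B) by series/parallel combination:
  Rp1 = R2 ‖ R3 (parallel, both between nodes 1 and 2) = 1/(1/1.5 + 1/75000) = 1.5 Ω
  Rs1 = R1 + Rp1 (series, joined only at node 1) = 24 + 1.5 = 25.5 Ω
R_eq = 25.5 Ω

Final answer: 25.5 Ω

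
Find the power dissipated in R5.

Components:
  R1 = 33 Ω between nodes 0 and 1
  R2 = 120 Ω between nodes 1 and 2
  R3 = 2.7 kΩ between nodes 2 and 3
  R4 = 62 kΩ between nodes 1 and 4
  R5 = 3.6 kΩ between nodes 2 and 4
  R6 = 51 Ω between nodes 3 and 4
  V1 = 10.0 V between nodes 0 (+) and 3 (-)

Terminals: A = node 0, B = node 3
Nodal analysis, taking node 3 as the 0 V reference.
Source V1 fixes V_0 = 10 V.
KCL at each unknown node (sum of currents leaving = 0; resistances in Ω):
  Node 1: (V_1 - 10)/33 + (V_1 - V_2)/120 + (V_1 - V_4)/62000 = 0
  Node 2: (V_2 - V_1)/120 + (V_2 - 0)/2700 + (V_2 - V_4)/3600 = 0
  Node 4: (V_4 - V_1)/62000 + (V_4 - V_2)/3600 + (V_4 - 0)/51 = 0
Collecting terms (coefficients in siemens):
  0.03865·V_1 - 0.008333·V_2 - 0.00001613·V_4 = 0.303
  0.008981·V_2 - 0.008333·V_1 - 0.0002778·V_4 = 0
  0.0199·V_4 - 0.00001613·V_1 - 0.0002778·V_2 = 0
Solving these 3 simultaneous equations (Gaussian elimination) gives:
  V_1 = 9.801 V, V_2 = 9.098 V, V_4 = 0.1349 V
I_R5 = (V_2 - V_4)/R5 = (9.098 - 0.1349)/3600 = 0.00249 A
P_R5 = I_R5² × R5 = (0.00249)² × 3600 = 0.02232 W

Final answer: 0.02232 W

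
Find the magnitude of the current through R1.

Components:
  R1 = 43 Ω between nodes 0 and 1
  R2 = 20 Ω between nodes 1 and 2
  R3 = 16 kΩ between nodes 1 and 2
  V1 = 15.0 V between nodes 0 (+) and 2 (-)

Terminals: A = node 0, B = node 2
Nodal analysis, taking node 2 as the 0 V reference.
Source V1 fixes V_0 = 15 V.
KCL at each unknown node (sum of currents leaving = 0; resistances in Ω):
  Node 1: (V_1 - 15)/43 + (V_1 - 0)/20 + (V_1 - 0)/16000 = 0
Collecting terms: 0.07332 × V_1 = 0.3488  =>  V_1 = 4.758 V
I_R1 = (V_0 - V_1)/R1 = (15 - 4.758)/43 = 0.2382 A
|I_R1| = 0.2382 A

Final answer: |I_R1| = 0.2382 A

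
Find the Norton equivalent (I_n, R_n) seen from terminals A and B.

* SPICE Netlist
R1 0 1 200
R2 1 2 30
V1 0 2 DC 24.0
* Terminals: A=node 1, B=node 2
Find the Thévenin equivalent first; then I_n = V_th/R_th and R_n = R_th.
Step 1 — V_th is the open-circuit voltage V_A - V_B (nothing connected across the terminals).
Nodal analysis, taking node 2 as the 0 V reference.
Source V1 fixes V_0 = 24 V.
KCL at each unknown node (sum of currents leaving = 0; resistances in Ω):
  Node 1: (V_1 - 24)/200 + (V_1 - 0)/30 = 0
Collecting terms: 0.03833 × V_1 = 0.12  =>  V_1 = 3.13 V
V_th = V_1 - V_2 = 3.13 - 0 = 3.13 V
Step 2 — R_th: zero the source — replace V1 by a short circuit (node 2 merges into node 0) — and find the resistance seen between A (node 1) and B (node 0).
Reduce the network between node 1 (A) and node 0 (B) by series/parallel combination:
  Rp1 = R1 ‖ R2 (parallel, both between nodes 0 and 1) = 1/(1/200 + 1/30) = 26.09 Ω
R_th = 26.09 Ω
I_n = V_th/R_th = 3.13/26.09 = 0.12 A, and R_n = R_th = 26.09 Ω

Final answer: I_n = 0.12 A, R_n = 26.09 Ω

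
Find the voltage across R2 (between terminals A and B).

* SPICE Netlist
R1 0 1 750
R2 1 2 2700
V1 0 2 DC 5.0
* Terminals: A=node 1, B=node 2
R1 and R2 are in series across V1 (node 0 → node 1 → node 2), and the output A–B is taken across R2, so this is a voltage divider.
Series current: I = V1/(R1 + R2) = 5/(750 + 2700) = 5/3450 = 0.001449 A
V_R2 = I × R2 = V1 × R2/(R1 + R2) = 5 × 2700/3450 = 3.913 V

Final answer: 3.913 V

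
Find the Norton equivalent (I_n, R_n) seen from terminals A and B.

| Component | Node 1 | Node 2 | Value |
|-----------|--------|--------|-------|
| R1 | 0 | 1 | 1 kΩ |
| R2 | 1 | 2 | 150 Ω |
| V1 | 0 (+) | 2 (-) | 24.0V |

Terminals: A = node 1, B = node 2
Find the Thévenin equivalent first; then I_n = V_th/R_th and R_n = R_th.
Step 1 — V_th is the open-circuit voltage V_A - V_B (nothing connected across the terminals).
Nodal analysis, taking node 2 as the 0 V reference.
Source V1 fixes V_0 = 24 V.
KCL at each unknown node (sum of currents leaving = 0; resistances in Ω):
  Node 1: (V_1 - 24)/1000 + (V_1 - 0)/150 = 0
Collecting terms: 0.007667 × V_1 = 0.024  =>  V_1 = 3.13 V
V_th = V_1 - V_2 = 3.13 - 0 = 3.13 V
Step 2 — R_th: zero the source — replace V1 by a short circuit (node 2 merges into node 0) — and find the resistance seen between A (node 1) and B (node 0).
Reduce the network between node 1 (A) and node 0 (B) by series/parallel combination:
  Rp1 = R1 ‖ R2 (parallel, both between nodes 0 and 1) = 1/(1/1000 + 1/150) = 130.4 Ω
R_th = 130.4 Ω
I_n = V_th/R_th = 3.13/130.4 = 0.024 A, and R_n = R_th = 130.4 Ω

Final answer: I_n = 0.024 A, R_n = 130.4 Ω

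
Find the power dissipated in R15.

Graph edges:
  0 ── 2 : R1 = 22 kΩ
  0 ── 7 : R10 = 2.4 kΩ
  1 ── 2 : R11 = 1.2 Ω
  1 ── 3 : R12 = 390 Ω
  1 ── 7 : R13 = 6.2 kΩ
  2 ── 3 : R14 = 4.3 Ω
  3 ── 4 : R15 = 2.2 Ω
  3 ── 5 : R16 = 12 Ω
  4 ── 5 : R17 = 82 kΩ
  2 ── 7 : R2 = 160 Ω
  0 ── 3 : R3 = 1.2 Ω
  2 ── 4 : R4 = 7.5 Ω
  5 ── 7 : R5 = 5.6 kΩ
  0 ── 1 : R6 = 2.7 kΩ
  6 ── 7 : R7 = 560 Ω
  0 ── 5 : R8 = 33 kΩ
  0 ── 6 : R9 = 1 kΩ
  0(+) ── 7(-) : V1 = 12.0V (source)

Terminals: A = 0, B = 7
Nodal analysis, taking node 7 as the 0 V reference.
Source V1 fixes V_0 = 12 V.
KCL at each unknown node (sum of currents leaving = 0; resistances in Ω):
  Node 1: (V_1 - 12)/2700 + (V_1 - V_2)/1.2 + (V_1 - V_3)/390 + (V_1 - 0)/6200 = 0
  Node 2: (V_2 - 12)/22000 + (V_2 - 0)/160 + (V_2 - V_4)/7.5 + (V_2 - V_1)/1.2 + (V_2 - V_3)/4.3 = 0
  Node 3: (V_3 - 12)/1.2 + (V_3 - V_1)/390 + (V_3 - V_2)/4.3 + (V_3 - V_4)/2.2 + (V_3 - V_5)/12 = 0
  Node 4: (V_4 - V_2)/7.5 + (V_4 - V_3)/2.2 + (V_4 - V_5)/82000 = 0
  Node 5: (V_5 - 0)/5600 + (V_5 - 12)/33000 + (V_5 - V_3)/12 + (V_5 - V_4)/82000 = 0
  Node 6: (V_6 - 0)/560 + (V_6 - 12)/1000 = 0
Collecting terms (coefficients in siemens):
  0.8364·V_1 - 0.8333·V_2 - 0.002564·V_3 = 0.004444
  1.206·V_2 - 0.8333·V_1 - 0.2326·V_3 - 0.1333·V_4 = 0.0005455
  1.606·V_3 - 0.002564·V_1 - 0.2326·V_2 - 0.4545·V_4 - 0.08333·V_5 = 10
  0.5879·V_4 - 0.1333·V_2 - 0.4545·V_3 - 0.0000122·V_5 = 0
  0.08355·V_5 - 0.08333·V_3 - 0.0000122·V_4 = 0.0003636
  0.002786·V_6 = 0.012
Solving these 6 simultaneous equations (Gaussian elimination) gives:
  V_1 = 11.69 V, V_2 = 11.69 V, V_3 = 11.91 V, V_4 = 11.86 V
  V_5 = 11.88 V, V_6 = 4.308 V
I_R15 = (V_3 - V_4)/R15 = (11.91 - 11.86)/2.2 = 0.0228 A
P_R15 = I_R15² × R15 = (0.0228)² × 2.2 = 0.001143 W

Final answer: 0.001143 W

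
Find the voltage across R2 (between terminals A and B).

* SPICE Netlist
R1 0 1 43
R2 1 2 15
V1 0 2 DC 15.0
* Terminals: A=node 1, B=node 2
R1 and R2 are in series across V1 (node 0 → node 1 → node 2), and the output A–B is taken across R2, so this is a voltage divider.
Series current: I = V1/(R1 + R2) = 15/(43 + 15) = 15/58 = 0.2586 A
V_R2 = I × R2 = V1 × R2/(R1 + R2) = 15 × 15/58 = 3.879 V

Final answer: 3.879 V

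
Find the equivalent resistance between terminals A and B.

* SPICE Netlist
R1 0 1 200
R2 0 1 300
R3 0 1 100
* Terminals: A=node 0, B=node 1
Reduce the network between node 0 (A) and node 1 (B) by series/parallel combination:
  Rp1 = R1 ‖ R2 ‖ R3 (parallel, all between nodes 0 and 1) = 1/(1/200 + 1/300 + 1/100) = 54.55 Ω
R_eq = 54.55 Ω

Final answer: 54.55 Ω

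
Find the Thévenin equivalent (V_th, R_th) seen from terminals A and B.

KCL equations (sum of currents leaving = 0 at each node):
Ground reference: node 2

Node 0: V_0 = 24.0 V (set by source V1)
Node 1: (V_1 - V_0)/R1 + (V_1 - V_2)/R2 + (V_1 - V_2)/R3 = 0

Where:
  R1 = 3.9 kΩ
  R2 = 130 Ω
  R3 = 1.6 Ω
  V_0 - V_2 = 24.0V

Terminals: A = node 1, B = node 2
Step 1 — V_th is the open-circuit voltage V_A - V_B (nothing connected across the terminals).
Nodal analysis, taking node 2 as the 0 V reference.
Source V1 fixes V_0 = 24 V.
KCL at each unknown node (sum of currents leaving = 0; resistances in Ω):
  Node 1: (V_1 - 24)/3900 + (V_1 - 0)/130 + (V_1 - 0)/1.6 = 0
Collecting terms: 0.6329 × V_1 = 0.006154  =>  V_1 = 0.009723 V
V_th = V_1 - V_2 = 0.009723 - 0 = 0.009723 V
Step 2 — R_th: zero the source — replace V1 by a short circuit (node 2 merges into node 0) — and find the resistance seen between A (node 1) and B (node 0).
Reduce the network between node 1 (A) and node 0 (B) by series/parallel combination:
  Rp1 = R1 ‖ R2 ‖ R3 (parallel, all between nodes 0 and 1) = 1/(1/3900 + 1/130 + 1/1.6) = 1.58 Ω
R_th = 1.58 Ω

Final answer: V_th = 0.009723 V, R_th = 1.58 Ω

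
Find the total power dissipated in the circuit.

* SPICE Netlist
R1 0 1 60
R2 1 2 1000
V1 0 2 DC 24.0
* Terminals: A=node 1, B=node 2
Nodal analysis, taking node 2 as the 0 V reference.
Source V1 fixes V_0 = 24 V.
KCL at each unknown node (sum of currents leaving = 0; resistances in Ω):
  Node 1: (V_1 - 24)/60 + (V_1 - 0)/1000 = 0
Collecting terms: 0.01767 × V_1 = 0.4  =>  V_1 = 22.64 V
Power in each resistor, P = (ΔV)²/R:
  P_R1 = (24 - 22.64)²/60 = 0.03076 W
  P_R2 = (22.64 - 0)²/1000 = 0.5126 W
P_total = P_R1 + P_R2 = 0.5434 W

Final answer: 0.5434 W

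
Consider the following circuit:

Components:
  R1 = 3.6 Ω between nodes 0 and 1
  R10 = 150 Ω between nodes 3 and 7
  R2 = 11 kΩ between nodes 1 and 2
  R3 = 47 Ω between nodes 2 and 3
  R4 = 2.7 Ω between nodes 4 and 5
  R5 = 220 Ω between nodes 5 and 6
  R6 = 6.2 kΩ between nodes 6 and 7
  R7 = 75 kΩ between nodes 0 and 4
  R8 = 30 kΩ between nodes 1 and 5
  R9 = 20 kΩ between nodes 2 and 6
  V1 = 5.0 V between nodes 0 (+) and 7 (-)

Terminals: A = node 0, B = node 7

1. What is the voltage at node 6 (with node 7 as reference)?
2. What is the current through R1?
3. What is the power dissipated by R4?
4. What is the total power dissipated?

Nodal analysis, taking node 7 as the 0 V reference.
Source V1 fixes V_0 = 5 V.
KCL at each unknown node (sum of currents leaving = 0; resistances in Ω):
  Node 1: (V_1 - 5)/3.6 + (V_1 - V_2)/11000 + (V_1 - V_5)/30000 = 0
  Node 2: (V_2 - V_1)/11000 + (V_2 - V_3)/47 + (V_2 - V_6)/20000 = 0
  Node 3: (V_3 - V_2)/47 + (V_3 - 0)/150 = 0
  Node 4: (V_4 - V_5)/2.7 + (V_4 - 5)/75000 = 0
  Node 5: (V_5 - V_4)/2.7 + (V_5 - V_6)/220 + (V_5 - V_1)/30000 = 0
  Node 6: (V_6 - V_5)/220 + (V_6 - 0)/6200 + (V_6 - V_2)/20000 = 0
Collecting terms (coefficients in siemens):
  0.2779·V_1 - 0.00009091·V_2 - 0.00003333·V_5 = 1.389
  0.02142·V_2 - 0.00009091·V_1 - 0.02128·V_3 - 0.00005·V_6 = 0
  0.02794·V_3 - 0.02128·V_2 = 0
  0.3704·V_4 - 0.3704·V_5 = 0.00006667
  0.3749·V_5 - 0.00003333·V_1 - 0.3704·V_4 - 0.004545·V_6 = 0
  0.004757·V_6 - 0.00005·V_2 - 0.004545·V_5 = 0
Solving these 6 simultaneous equations (Gaussian elimination) gives:
  V_1 = 4.998 V, V_2 = 0.09586 V, V_3 = 0.07299 V, V_4 = 0.957 V
  V_5 = 0.9568 V, V_6 = 0.9153 V
Part 1:
  Read off the nodal solution: V_6 = 0.9153 V
Part 2:
  I_R1 = (V_0 - V_1)/R1 = (5 - 4.998)/3.6 = 0.0005803 A
  Magnitude: I_R1 = 0.0005803 A
Part 3:
  I_R4 = (V_4 - V_5)/R4 = (0.957 - 0.9568)/2.7 = 0.00005391 A
  P_R4 = I_R4² × R4 = (0.00005391)² × 2.7 = 0.000000007846 W
Part 4:
  Power in each resistor, P = (ΔV)²/R:
    P_R1 = (5 - 4.998)²/3.6 = 0.000001212 W
    P_R2 = (4.998 - 0.09586)²/11000 = 0.002185 W
    P_R3 = (0.09586 - 0.07299)²/47 = 0.00001113 W
    P_R4 = (0.957 - 0.9568)²/2.7 = 0.000000007846 W
    P_R5 = (0.9568 - 0.9153)²/220 = 0.000007826 W
    P_R6 = (0.9153 - 0)²/6200 = 0.0001351 W
    P_R7 = (5 - 0.957)²/75000 = 0.0002179 W
    P_R8 = (4.998 - 0.9568)²/30000 = 0.0005443 W
    P_R9 = (0.09586 - 0.9153)²/20000 = 0.00003358 W
    P_R10 = (0.07299 - 0)²/150 = 0.00003552 W
  P_total = P_R1 + P_R2 + P_R3 + P_R4 + P_R5 + P_R6 + P_R7 + P_R8 + P_R9 + P_R10 = 0.003171 W

Final answers:
1. V_6 = 0.9153 V
2. I_R1 = 0.0005803 A
3. P_R4 = 7.846e-09 W
4. P_total = 0.003171 W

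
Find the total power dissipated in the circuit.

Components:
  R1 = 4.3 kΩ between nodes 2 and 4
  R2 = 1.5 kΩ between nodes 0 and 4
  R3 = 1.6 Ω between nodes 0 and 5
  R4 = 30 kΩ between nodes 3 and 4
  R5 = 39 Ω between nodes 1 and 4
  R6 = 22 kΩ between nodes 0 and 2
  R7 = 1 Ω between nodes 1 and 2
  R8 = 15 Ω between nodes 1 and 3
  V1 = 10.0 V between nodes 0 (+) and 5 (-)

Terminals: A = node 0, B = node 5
Nodal analysis, taking node 5 as the 0 V reference.
Source V1 fixes V_0 = 10 V.
KCL at each unknown node (sum of currents leaving = 0; resistances in Ω):
  Node 1: (V_1 - V_4)/39 + (V_1 - V_2)/1 + (V_1 - V_3)/15 = 0
  Node 2: (V_2 - V_4)/4300 + (V_2 - 10)/22000 + (V_2 - V_1)/1 = 0
  Node 3: (V_3 - V_4)/30000 + (V_3 - V_1)/15 = 0
  Node 4: (V_4 - V_2)/4300 + (V_4 - 10)/1500 + (V_4 - V_3)/30000 + (V_4 - V_1)/39 = 0
Collecting terms (coefficients in siemens):
  1.092·V_1 - 1·V_2 - 0.06667·V_3 - 0.02564·V_4 = 0
  1·V_2 - 1·V_1 - 0.0002326·V_4 = 0.0004545
  0.0667·V_3 - 0.06667·V_1 - 0.00003333·V_4 = 0
  0.02657·V_4 - 0.02564·V_1 - 0.0002326·V_2 - 0.00003333·V_3 = 0.006667
Solving these 4 simultaneous equations (Gaussian elimination) gives:
  V_1 = 10 V, V_2 = 10 V, V_3 = 10 V, V_4 = 10 V
Power in each resistor, P = (ΔV)²/R:
  P_R1 = (10 - 10)²/4300 = 0 W
  P_R2 = (10 - 10)²/1500 = 0 W
  P_R3 = (10 - 0)²/1.6 = 62.5 W
  P_R4 = (10 - 10)²/30000 = 0 W
  P_R5 = (10 - 10)²/39 = 0 W
  P_R6 = (10 - 10)²/22000 = 0 W
  P_R7 = (10 - 10)²/1 = 0 W
  P_R8 = (10 - 10)²/15 = 0 W
P_total = P_R1 + P_R2 + P_R3 + P_R4 + P_R5 + P_R6 + P_R7 + P_R8 = 62.5 W

Final answer: 62.5 W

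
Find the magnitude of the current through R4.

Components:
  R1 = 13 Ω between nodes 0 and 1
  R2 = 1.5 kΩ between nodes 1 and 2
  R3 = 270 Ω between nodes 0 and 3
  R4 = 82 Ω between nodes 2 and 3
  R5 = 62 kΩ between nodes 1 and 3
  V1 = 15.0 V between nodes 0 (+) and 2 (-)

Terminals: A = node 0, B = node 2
Nodal analysis, taking node 2 as the 0 V reference.
Source V1 fixes V_0 = 15 V.
KCL at each unknown node (sum of currents leaving = 0; resistances in Ω):
  Node 1: (V_1 - 15)/13 + (V_1 - 0)/1500 + (V_1 - V_3)/62000 = 0
  Node 3: (V_3 - 15)/270 + (V_3 - 0)/82 + (V_3 - V_1)/62000 = 0
Collecting terms (coefficients in siemens):
  0.07761·V_1 - 0.00001613·V_3 = 1.154
  0.01591·V_3 - 0.00001613·V_1 = 0.05556
Determinant D = (0.07761)(0.01591) - (-0.00001613)(-0.00001613) = 0.001235
V_1 = [(1.154)(0.01591) - (-0.00001613)(0.05556)]/D = 14.87 V
V_3 = [(0.07761)(0.05556) - (1.154)(-0.00001613)]/D = 3.506 V
I_R4 = (V_2 - V_3)/R4 = (0 - 3.506)/82 = -0.04275 A
|I_R4| = 0.04275 A

Final answer: |I_R4| = 0.04275 A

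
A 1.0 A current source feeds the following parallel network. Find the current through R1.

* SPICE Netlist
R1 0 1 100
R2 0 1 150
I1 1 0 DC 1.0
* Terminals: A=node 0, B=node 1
All resistors sit directly between nodes 0 and 1, so they are in parallel and share one voltage V; the full source current 1 A splits among them.
1/R_par = 1/100 + 1/150 = 0.01667 S  =>  R_par = 60 Ω
V = I × R_par = 1 × 60 = 60 V
I_R1 = V/R1 = 60/100 = 0.6 A

Final answer: 0.6 A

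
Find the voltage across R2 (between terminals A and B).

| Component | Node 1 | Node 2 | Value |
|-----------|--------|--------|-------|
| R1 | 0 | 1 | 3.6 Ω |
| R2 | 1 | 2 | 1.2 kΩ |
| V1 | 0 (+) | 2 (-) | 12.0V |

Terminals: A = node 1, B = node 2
R1 and R2 are in series across V1 (node 0 → node 1 → node 2), and the output A–B is taken across R2, so this is a voltage divider.
Series current: I = V1/(R1 + R2) = 12/(3.6 + 1200) = 12/1204 = 0.00997 A
V_R2 = I × R2 = V1 × R2/(R1 + R2) = 12 × 1200/1204 = 11.96 V

Final answer: 11.96 V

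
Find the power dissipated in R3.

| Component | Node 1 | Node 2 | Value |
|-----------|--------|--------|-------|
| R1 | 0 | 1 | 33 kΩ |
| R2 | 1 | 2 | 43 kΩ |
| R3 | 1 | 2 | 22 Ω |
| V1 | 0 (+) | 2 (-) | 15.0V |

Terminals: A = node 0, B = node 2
Nodal analysis, taking node 2 as the 0 V reference.
Source V1 fixes V_0 = 15 V.
KCL at each unknown node (sum of currents leaving = 0; resistances in Ω):
  Node 1: (V_1 - 15)/33000 + (V_1 - 0)/43000 + (V_1 - 0)/22 = 0
Collecting terms: 0.04551 × V_1 = 0.0004545  =>  V_1 = 0.009988 V
I_R3 = (V_1 - V_2)/R3 = (0.009988 - 0)/22 = 0.000454 A
P_R3 = I_R3² × R3 = (0.000454)² × 22 = 0.000004535 W

Final answer: 4.535e-06 W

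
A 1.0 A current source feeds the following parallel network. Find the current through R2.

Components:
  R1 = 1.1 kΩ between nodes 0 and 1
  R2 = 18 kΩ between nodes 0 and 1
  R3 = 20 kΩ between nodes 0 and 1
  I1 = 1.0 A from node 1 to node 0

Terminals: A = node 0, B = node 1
All resistors sit directly between nodes 0 and 1, so they are in parallel and share one voltage V; the full source current 1 A splits among them.
1/R_par = 1/1100 + 1/18000 + 1/20000 = 0.001015 S  =>  R_par = 985.6 Ω
V = I × R_par = 1 × 985.6 = 985.6 V
I_R2 = V/R2 = 985.6/18000 = 0.05475 A

Final answer: 0.05475 A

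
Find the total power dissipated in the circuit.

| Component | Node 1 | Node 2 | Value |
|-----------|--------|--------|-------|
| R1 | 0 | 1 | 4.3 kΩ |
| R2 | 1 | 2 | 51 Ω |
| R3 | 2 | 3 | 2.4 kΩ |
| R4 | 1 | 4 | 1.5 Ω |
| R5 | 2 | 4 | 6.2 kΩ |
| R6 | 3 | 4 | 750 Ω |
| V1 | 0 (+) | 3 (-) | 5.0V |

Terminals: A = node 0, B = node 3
Nodal analysis, taking node 3 as the 0 V reference.
Source V1 fixes V_0 = 5 V.
KCL at each unknown node (sum of currents leaving = 0; resistances in Ω):
  Node 1: (V_1 - 5)/4300 + (V_1 - V_2)/51 + (V_1 - V_4)/1.5 = 0
  Node 2: (V_2 - V_1)/51 + (V_2 - 0)/2400 + (V_2 - V_4)/6200 = 0
  Node 4: (V_4 - V_1)/1.5 + (V_4 - V_2)/6200 + (V_4 - 0)/750 = 0
Collecting terms (coefficients in siemens):
  0.6865·V_1 - 0.01961·V_2 - 0.6667·V_4 = 0.001163
  0.02019·V_2 - 0.01961·V_1 - 0.0001613·V_4 = 0
  0.6682·V_4 - 0.6667·V_1 - 0.0001613·V_2 = 0
Solving these 3 simultaneous equations (Gaussian elimination) gives:
  V_1 = 0.5899 V, V_2 = 0.5777 V, V_4 = 0.5887 V
Power in each resistor, P = (ΔV)²/R:
  P_R1 = (5 - 0.5899)²/4300 = 0.004523 W
  P_R2 = (0.5899 - 0.5777)²/51 = 0.000002911 W
  P_R3 = (0.5777 - 0)²/2400 = 0.000139 W
  P_R4 = (0.5899 - 0.5887)²/1.5 = 0.0000009283 W
  P_R5 = (0.5777 - 0.5887)²/6200 = 0.00000001953 W
  P_R6 = (0 - 0.5887)²/750 = 0.0004621 W
P_total = P_R1 + P_R2 + P_R3 + P_R4 + P_R5 + P_R6 = 0.005128 W

Final answer: 0.005128 W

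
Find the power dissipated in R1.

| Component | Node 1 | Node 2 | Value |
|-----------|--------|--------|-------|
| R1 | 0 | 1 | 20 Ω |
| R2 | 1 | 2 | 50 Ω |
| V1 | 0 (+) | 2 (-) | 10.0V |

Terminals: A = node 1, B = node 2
Nodal analysis, taking node 2 as the 0 V reference.
Source V1 fixes V_0 = 10 V.
KCL at each unknown node (sum of currents leaving = 0; resistances in Ω):
  Node 1: (V_1 - 10)/20 + (V_1 - 0)/50 = 0
Collecting terms: 0.07 × V_1 = 0.5  =>  V_1 = 7.143 V
I_R1 = (V_0 - V_1)/R1 = (10 - 7.143)/20 = 0.1429 A
P_R1 = I_R1² × R1 = (0.1429)² × 20 = 0.4082 W

Final answer: 0.4082 W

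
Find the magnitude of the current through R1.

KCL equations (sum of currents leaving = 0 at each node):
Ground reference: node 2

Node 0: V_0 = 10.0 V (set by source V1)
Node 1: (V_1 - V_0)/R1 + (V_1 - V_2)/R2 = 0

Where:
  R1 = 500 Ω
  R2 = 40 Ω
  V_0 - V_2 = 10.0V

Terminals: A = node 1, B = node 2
Nodal analysis, taking node 2 as the 0 V reference.
Source V1 fixes V_0 = 10 V.
KCL at each unknown node (sum of currents leaving = 0; resistances in Ω):
  Node 1: (V_1 - 10)/500 + (V_1 - 0)/40 = 0
Collecting terms: 0.027 × V_1 = 0.02  =>  V_1 = 0.7407 V
I_R1 = (V_0 - V_1)/R1 = (10 - 0.7407)/500 = 0.01852 A
|I_R1| = 0.01852 A

Final answer: |I_R1| = 0.01852 A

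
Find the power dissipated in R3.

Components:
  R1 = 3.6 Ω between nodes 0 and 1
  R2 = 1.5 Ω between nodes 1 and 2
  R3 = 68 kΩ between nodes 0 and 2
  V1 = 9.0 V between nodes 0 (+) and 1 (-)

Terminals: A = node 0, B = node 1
Nodal analysis, taking node 1 as the 0 V reference.
Source V1 fixes V_0 = 9 V.
KCL at each unknown node (sum of currents leaving = 0; resistances in Ω):
  Node 2: (V_2 - 0)/1.5 + (V_2 - 9)/68000 = 0
Collecting terms: 0.6667 × V_2 = 0.0001324  =>  V_2 = 0.0001985 V
I_R3 = (V_0 - V_2)/R3 = (9 - 0.0001985)/68000 = 0.0001324 A
P_R3 = I_R3² × R3 = (0.0001324)² × 68000 = 0.001191 W

Final answer: 0.001191 W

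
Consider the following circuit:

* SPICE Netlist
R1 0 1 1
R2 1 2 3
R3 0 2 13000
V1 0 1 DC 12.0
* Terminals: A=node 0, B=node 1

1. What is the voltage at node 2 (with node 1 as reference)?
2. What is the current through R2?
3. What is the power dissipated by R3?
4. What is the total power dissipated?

Nodal analysis, taking node 1 as the 0 V reference.
Source V1 fixes V_0 = 12 V.
KCL at each unknown node (sum of currents leaving = 0; resistances in Ω):
  Node 2: (V_2 - 0)/3 + (V_2 - 12)/13000 = 0
Collecting terms: 0.3334 × V_2 = 0.0009231  =>  V_2 = 0.002769 V
Part 1:
  Read off the nodal solution: V_2 = 0.002769 V
Part 2:
  I_R2 = (V_1 - V_2)/R2 = (0 - 0.002769)/3 = -0.0009229 A
  Magnitude: I_R2 = 0.0009229 A
Part 3:
  I_R3 = (V_0 - V_2)/R3 = (12 - 0.002769)/13000 = 0.0009229 A
  P_R3 = I_R3² × R3 = (0.0009229)² × 13000 = 0.01107 W
Part 4:
  Power in each resistor, P = (ΔV)²/R:
    P_R1 = (12 - 0)²/1 = 144 W
    P_R2 = (0 - 0.002769)²/3 = 0.000002555 W
    P_R3 = (12 - 0.002769)²/13000 = 0.01107 W
  P_total = P_R1 + P_R2 + P_R3 = 144 W

Final answers:
1. V_2 = 0.002769 V
2. I_R2 = 0.0009229 A
3. P_R3 = 0.01107 W
4. P_total = 144 W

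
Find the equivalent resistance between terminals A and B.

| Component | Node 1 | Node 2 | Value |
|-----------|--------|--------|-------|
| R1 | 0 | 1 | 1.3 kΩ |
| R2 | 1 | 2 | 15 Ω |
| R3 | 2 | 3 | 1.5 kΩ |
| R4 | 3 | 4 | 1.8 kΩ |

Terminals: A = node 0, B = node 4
Reduce the network between node 0 (A) and node 4 (B) by series/parallel combination:
  Rs1 = R1 + R2 (series, joined only at node 1) = 1300 + 15 = 1315 Ω
  Rs2 = R3 + Rs1 (series, joined only at node 2) = 1500 + 1315 = 2815 Ω
  Rs3 = R4 + Rs2 (series, joined only at node 3) = 1800 + 2815 = 4615 Ω
R_eq = 4.615 kΩ

Final answer: 4.615 kΩ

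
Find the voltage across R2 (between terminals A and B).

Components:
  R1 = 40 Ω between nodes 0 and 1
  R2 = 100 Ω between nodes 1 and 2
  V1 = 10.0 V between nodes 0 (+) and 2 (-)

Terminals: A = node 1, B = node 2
R1 and R2 are in series across V1 (node 0 → node 1 → node 2), and the output A–B is taken across R2, so this is a voltage divider.
Series current: I = V1/(R1 + R2) = 10/(40 + 100) = 10/140 = 0.07143 A
V_R2 = I × R2 = V1 × R2/(R1 + R2) = 10 × 100/140 = 7.143 V

Final answer: 7.143 V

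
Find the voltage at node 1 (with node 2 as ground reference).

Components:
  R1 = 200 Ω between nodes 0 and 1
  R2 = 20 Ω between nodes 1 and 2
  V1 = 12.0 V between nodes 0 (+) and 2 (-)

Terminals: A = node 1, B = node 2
Nodal analysis, taking node 2 as the 0 V reference.
Source V1 fixes V_0 = 12 V.
KCL at each unknown node (sum of currents leaving = 0; resistances in Ω):
  Node 1: (V_1 - 12)/200 + (V_1 - 0)/20 = 0
Collecting terms: 0.055 × V_1 = 0.06  =>  V_1 = 1.091 V
The requested potential is V_1 = 1.091 V.

Final answer: V_1 = 1.091 V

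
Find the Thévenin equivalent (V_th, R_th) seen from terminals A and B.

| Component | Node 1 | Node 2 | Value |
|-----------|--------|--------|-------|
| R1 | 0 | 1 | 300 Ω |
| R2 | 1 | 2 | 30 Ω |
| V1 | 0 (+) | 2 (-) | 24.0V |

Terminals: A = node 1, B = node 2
Step 1 — V_th is the open-circuit voltage V_A - V_B (nothing connected across the terminals).
Nodal analysis, taking node 2 as the 0 V reference.
Source V1 fixes V_0 = 24 V.
KCL at each unknown node (sum of currents leaving = 0; resistances in Ω):
  Node 1: (V_1 - 24)/300 + (V_1 - 0)/30 = 0
Collecting terms: 0.03667 × V_1 = 0.08  =>  V_1 = 2.182 V
V_th = V_1 - V_2 = 2.182 - 0 = 2.182 V
Step 2 — R_th: zero the source — replace V1 by a short circuit (node 2 merges into node 0) — and find the resistance seen between A (node 1) and B (node 0).
Reduce the network between node 1 (A) and node 0 (B) by series/parallel combination:
  Rp1 = R1 ‖ R2 (parallel, both between nodes 0 and 1) = 1/(1/300 + 1/30) = 27.27 Ω
R_th = 27.27 Ω

Final answer: V_th = 2.182 V, R_th = 27.27 Ω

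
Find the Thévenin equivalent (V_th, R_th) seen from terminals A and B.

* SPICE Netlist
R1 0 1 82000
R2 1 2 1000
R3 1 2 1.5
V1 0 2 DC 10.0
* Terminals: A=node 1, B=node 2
Step 1 — V_th is the open-circuit voltage V_A - V_B (nothing connected across the terminals).
Nodal analysis, taking node 2 as the 0 V reference.
Source V1 fixes V_0 = 10 V.
KCL at each unknown node (sum of currents leaving = 0; resistances in Ω):
  Node 1: (V_1 - 10)/82000 + (V_1 - 0)/1000 + (V_1 - 0)/1.5 = 0
Collecting terms: 0.6677 × V_1 = 0.000122  =>  V_1 = 0.0001826 V
V_th = V_1 - V_2 = 0.0001826 - 0 = 0.0001826 V
Step 2 — R_th: zero the source — replace V1 by a short circuit (node 2 merges into node 0) — and find the resistance seen between A (node 1) and B (node 0).
Reduce the network between node 1 (A) and node 0 (B) by series/parallel combination:
  Rp1 = R1 ‖ R2 ‖ R3 (parallel, all between nodes 0 and 1) = 1/(1/82000 + 1/1000 + 1/1.5) = 1.498 Ω
R_th = 1.498 Ω

Final answer: V_th = 0.0001826 V, R_th = 1.498 Ω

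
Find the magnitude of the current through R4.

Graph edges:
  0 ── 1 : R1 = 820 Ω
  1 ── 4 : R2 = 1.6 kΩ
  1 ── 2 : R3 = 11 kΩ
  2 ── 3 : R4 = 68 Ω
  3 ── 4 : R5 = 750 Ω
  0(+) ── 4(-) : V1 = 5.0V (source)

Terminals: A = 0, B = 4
Nodal analysis, taking node 4 as the 0 V reference.
Source V1 fixes V_0 = 5 V.
KCL at each unknown node (sum of currents leaving = 0; resistances in Ω):
  Node 1: (V_1 - 5)/820 + (V_1 - 0)/1600 + (V_1 - V_2)/11000 = 0
  Node 2: (V_2 - V_1)/11000 + (V_2 - V_3)/68 = 0
  Node 3: (V_3 - V_2)/68 + (V_3 - 0)/750 = 0
Collecting terms (coefficients in siemens):
  0.001935·V_1 - 0.00009091·V_2 = 0.006098
  0.0148·V_2 - 0.00009091·V_1 - 0.01471·V_3 = 0
  0.01604·V_3 - 0.01471·V_2 = 0
Solving these 3 simultaneous equations (Gaussian elimination) gives:
  V_1 = 3.161 V, V_2 = 0.2188 V, V_3 = 0.2006 V
I_R4 = (V_2 - V_3)/R4 = (0.2188 - 0.2006)/68 = 0.0002675 A
|I_R4| = 0.0002675 A

Final answer: |I_R4| = 0.0002675 A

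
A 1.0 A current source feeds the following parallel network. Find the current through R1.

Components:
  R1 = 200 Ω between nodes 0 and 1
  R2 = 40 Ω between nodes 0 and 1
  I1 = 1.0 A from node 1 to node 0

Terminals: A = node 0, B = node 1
All resistors sit directly between nodes 0 and 1, so they are in parallel and share one voltage V; the full source current 1 A splits among them.
1/R_par = 1/200 + 1/40 = 0.03 S  =>  R_par = 33.33 Ω
V = I × R_par = 1 × 33.33 = 33.33 V
I_R1 = V/R1 = 33.33/200 = 0.1667 A

Final answer: 0.1667 A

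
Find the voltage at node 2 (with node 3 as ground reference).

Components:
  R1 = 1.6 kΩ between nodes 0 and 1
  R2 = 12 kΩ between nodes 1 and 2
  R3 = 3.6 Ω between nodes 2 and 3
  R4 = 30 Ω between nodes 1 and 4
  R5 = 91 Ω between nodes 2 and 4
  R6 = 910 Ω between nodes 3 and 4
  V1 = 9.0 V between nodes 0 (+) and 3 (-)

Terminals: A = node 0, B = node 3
Nodal analysis, taking node 3 as the 0 V reference.
Source V1 fixes V_0 = 9 V.
KCL at each unknown node (sum of currents leaving = 0; resistances in Ω):
  Node 1: (V_1 - 9)/1600 + (V_1 - V_2)/12000 + (V_1 - V_4)/30 = 0
  Node 2: (V_2 - V_1)/12000 + (V_2 - 0)/3.6 + (V_2 - V_4)/91 = 0
  Node 4: (V_4 - V_1)/30 + (V_4 - V_2)/91 + (V_4 - 0)/910 = 0
Collecting terms (coefficients in siemens):
  0.03404·V_1 - 0.00008333·V_2 - 0.03333·V_4 = 0.005625
  0.2889·V_2 - 0.00008333·V_1 - 0.01099·V_4 = 0
  0.04542·V_4 - 0.03333·V_1 - 0.01099·V_2 = 0
Solving these 3 simultaneous equations (Gaussian elimination) gives:
  V_1 = 0.6018 V, V_2 = 0.01713 V, V_4 = 0.4458 V
The requested potential is V_2 = 0.01713 V.

Final answer: V_2 = 0.01713 V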